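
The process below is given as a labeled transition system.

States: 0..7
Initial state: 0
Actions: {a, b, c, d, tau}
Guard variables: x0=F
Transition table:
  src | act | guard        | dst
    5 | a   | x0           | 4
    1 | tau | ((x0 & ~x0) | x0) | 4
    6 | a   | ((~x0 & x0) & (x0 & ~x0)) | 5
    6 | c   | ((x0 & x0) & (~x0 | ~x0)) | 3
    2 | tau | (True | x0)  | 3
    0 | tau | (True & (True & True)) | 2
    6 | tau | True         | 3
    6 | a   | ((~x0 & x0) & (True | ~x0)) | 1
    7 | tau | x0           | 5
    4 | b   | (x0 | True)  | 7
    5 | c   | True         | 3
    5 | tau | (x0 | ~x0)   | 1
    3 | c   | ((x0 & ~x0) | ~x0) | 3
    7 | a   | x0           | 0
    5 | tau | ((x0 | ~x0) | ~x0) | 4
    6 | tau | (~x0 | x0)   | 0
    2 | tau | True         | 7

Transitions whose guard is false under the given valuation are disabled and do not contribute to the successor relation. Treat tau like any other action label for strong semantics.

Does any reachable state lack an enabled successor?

Answer: DEADLOCK at state 7

Analysis:
Reachable = {0,2,3,7}
  0: tau→2  [1 out]
  2: tau→3  tau→7  [2 out]
  3: c→3  [1 out]
  7: ∅  [deadlock]
trace reaching 7: tau·tau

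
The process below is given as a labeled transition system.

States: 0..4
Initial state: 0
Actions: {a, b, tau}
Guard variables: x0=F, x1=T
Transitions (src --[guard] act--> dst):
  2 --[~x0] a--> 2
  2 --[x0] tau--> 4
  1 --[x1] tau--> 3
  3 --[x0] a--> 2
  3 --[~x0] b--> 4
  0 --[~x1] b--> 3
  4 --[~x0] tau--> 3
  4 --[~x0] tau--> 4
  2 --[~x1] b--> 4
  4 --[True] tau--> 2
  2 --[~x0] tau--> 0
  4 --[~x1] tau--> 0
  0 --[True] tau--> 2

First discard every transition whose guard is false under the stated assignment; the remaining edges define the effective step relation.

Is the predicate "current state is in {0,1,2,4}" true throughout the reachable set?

Answer: INVARIANT HOLDS

Analysis:
Safe = {0,1,2,4}
Reach set: {0,2}
  0: ✓
  2: ✓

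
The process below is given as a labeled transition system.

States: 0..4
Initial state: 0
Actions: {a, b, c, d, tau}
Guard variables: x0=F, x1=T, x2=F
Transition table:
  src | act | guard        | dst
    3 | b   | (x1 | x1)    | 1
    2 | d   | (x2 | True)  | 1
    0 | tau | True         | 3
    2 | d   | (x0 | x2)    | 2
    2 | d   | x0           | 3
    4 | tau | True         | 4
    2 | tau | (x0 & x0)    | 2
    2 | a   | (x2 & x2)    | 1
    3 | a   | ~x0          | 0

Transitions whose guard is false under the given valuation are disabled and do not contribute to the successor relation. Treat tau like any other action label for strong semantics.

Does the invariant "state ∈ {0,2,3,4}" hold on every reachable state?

Inv-set: {0,2,3,4}
Reach set: {0,1,3}
  0: ok
  1: VIOLATES
  3: ok
witness against invariant: tau·b → 1

Answer: INVARIANT VIOLATED at state 1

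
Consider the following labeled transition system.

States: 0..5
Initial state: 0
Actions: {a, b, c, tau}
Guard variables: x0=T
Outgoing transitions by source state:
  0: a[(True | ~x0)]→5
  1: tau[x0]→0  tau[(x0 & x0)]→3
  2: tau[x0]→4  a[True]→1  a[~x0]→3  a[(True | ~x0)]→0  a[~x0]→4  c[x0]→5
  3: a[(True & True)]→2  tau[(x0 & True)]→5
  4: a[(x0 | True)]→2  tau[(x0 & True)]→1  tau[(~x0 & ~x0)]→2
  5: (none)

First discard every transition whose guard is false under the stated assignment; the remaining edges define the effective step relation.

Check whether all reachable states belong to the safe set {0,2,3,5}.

Inv-set: {0,2,3,5}
R = {0,5}
  0: ✓
  5: ✓

Answer: INVARIANT HOLDS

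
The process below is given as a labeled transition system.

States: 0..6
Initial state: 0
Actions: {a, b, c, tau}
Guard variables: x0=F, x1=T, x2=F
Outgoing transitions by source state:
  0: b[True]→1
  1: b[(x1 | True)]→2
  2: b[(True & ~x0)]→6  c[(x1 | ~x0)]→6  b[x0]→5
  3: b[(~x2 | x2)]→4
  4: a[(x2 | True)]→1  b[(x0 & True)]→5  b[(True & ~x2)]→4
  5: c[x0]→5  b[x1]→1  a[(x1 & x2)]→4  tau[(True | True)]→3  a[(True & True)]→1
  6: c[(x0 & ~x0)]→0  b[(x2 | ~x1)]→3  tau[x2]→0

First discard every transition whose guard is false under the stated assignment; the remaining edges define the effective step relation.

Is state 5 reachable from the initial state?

Answer: UNREACHABLE

Analysis:
Guard filter leaves 10 enabled edge(s).
depth 0: {0}
depth 1: {1}  now seen {0,1}
depth 2: {2}  now seen {0,1,2}
depth 3: {6}  now seen {0,1,2,6}
R = {0,1,2,6}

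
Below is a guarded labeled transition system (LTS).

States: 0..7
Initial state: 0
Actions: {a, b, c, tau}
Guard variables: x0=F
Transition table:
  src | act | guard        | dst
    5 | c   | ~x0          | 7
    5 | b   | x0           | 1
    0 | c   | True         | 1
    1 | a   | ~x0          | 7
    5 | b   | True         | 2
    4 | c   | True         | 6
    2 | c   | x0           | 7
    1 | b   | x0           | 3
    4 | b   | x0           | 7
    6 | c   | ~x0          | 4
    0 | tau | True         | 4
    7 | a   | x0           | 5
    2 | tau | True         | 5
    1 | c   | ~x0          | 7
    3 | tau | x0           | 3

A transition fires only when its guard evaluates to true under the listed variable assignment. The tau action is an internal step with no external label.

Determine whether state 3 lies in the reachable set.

9 transition(s) survive guard evaluation.
Layer 0: {0}
Layer 1: {1,4}  now seen {0,1,4}
Layer 2: {6,7}  now seen {0,1,4,6,7}
R = {0,1,4,6,7}

Answer: UNREACHABLE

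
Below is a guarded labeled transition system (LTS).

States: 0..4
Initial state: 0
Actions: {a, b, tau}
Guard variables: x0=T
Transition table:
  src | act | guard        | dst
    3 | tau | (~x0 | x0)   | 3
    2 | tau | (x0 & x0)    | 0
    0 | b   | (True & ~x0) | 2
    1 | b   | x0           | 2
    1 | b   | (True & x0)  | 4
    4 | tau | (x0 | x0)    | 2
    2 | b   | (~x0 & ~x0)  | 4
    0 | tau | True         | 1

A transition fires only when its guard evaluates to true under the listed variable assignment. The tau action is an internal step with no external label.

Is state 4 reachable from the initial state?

Answer: REACHABLE

Working:
After dropping false guards: 6 live edges.
Layer 0: {0}
Layer 1: {1}  total {0,1}
Layer 2: {2,4}  total {0,1,2,4}
R = {0,1,2,4}
witness 4: tau·b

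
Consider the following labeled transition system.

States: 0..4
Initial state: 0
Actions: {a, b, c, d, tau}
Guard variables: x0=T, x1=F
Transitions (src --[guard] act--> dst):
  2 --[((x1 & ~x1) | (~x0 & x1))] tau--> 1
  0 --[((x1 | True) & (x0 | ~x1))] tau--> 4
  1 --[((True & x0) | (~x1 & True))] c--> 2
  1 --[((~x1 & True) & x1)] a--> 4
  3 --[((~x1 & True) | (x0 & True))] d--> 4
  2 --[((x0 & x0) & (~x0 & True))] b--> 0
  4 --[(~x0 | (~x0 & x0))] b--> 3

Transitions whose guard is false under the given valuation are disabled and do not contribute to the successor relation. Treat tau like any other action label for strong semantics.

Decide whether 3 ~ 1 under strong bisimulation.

Bisimulation quotient by refinement:
  round 0: {{0,1,2,3,4}}
  round 1: {{0},{1},{2,4},{3}}
4 equivalence class(es) (converged in 2)
[3]={3}  [1]={1}

Answer: NOT BISIMILAR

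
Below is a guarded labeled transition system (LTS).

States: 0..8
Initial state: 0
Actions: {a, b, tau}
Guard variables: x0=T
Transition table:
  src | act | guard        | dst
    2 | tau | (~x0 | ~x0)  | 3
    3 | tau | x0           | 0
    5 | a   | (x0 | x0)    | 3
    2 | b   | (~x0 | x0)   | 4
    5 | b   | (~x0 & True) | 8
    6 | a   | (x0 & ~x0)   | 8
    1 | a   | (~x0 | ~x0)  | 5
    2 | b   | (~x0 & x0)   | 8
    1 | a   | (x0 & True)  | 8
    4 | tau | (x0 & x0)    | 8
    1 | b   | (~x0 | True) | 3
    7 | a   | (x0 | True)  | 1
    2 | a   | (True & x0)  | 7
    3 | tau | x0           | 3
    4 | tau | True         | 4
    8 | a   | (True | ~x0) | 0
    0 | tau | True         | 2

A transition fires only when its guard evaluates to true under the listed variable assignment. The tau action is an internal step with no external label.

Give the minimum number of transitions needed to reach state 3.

Layered search for 3:
  L0 = {0}
  L1 = {2}
  L2 = {4,7}
  L3 = {1,8}
  L4 = {3}
first hit 3 at d=4 via tau·a·a·b

Answer: 4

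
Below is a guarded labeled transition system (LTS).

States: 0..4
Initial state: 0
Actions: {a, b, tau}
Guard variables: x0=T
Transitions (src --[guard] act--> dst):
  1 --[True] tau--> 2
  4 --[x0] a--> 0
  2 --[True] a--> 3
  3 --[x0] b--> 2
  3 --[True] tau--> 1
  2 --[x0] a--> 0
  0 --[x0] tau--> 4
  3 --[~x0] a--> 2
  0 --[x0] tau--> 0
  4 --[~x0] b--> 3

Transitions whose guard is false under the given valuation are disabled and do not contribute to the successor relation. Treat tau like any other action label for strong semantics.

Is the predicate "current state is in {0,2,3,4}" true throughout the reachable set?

Answer: INVARIANT HOLDS

Analysis:
Allowed set {0,2,3,4}
Reach set: {0,4}
  0: ok
  4: ok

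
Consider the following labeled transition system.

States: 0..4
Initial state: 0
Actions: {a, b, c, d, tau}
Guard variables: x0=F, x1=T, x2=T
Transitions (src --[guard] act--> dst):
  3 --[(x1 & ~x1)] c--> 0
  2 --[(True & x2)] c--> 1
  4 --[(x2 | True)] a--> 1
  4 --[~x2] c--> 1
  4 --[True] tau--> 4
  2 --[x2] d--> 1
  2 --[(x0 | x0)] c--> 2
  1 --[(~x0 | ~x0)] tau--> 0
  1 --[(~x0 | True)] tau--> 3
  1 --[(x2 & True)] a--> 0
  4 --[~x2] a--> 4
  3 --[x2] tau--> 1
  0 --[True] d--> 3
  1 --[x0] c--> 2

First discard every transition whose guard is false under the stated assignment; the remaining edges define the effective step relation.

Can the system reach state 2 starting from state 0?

9 transition(s) survive guard evaluation.
depth 0: {0}
depth 1: {3}  total {0,3}
depth 2: {1}  total {0,1,3}
Reach set: {0,1,3}

Answer: UNREACHABLE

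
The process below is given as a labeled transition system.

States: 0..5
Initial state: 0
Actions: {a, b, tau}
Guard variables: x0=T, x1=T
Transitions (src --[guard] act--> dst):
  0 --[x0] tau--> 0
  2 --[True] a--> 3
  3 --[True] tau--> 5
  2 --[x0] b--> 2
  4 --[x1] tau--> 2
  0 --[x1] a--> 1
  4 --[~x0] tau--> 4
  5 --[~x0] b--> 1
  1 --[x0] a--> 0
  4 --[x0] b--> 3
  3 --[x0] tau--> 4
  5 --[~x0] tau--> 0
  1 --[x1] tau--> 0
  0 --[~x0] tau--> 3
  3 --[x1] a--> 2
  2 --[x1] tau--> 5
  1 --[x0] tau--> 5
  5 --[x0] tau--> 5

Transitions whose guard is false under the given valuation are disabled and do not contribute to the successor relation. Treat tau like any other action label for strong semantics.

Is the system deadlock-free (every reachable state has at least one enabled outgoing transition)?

Reach set: {0,1,5}
  0: a→1  tau→0  [deg 2]
  1: a→0  tau→0  tau→5  [deg 3]
  5: tau→5  [deg 1]

Answer: DEADLOCK-FREE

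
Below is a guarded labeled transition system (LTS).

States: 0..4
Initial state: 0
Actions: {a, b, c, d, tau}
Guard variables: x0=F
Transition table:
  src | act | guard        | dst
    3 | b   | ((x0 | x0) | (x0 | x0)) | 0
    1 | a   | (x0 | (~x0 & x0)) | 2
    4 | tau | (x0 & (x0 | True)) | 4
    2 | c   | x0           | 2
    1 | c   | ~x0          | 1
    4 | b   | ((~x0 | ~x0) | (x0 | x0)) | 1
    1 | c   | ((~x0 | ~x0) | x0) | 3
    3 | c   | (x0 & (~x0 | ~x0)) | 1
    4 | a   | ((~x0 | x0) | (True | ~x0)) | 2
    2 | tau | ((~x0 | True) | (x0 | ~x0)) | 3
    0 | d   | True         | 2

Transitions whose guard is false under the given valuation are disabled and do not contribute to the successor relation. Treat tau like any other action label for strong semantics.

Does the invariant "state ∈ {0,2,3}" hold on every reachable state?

Allowed set {0,2,3}
R = {0,2,3}
  0: ✓
  2: ✓
  3: ✓

Answer: INVARIANT HOLDS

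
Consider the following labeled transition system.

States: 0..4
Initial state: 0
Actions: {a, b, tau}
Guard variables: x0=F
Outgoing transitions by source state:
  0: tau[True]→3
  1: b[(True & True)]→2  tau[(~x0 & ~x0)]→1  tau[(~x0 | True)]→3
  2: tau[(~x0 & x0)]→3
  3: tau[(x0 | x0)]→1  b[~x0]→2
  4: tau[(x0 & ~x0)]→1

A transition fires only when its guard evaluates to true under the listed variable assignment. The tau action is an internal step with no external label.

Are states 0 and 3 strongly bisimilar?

Refine partition for ~:
  π0 = {{0,1,2,3,4}}
  π1 = {{0},{1},{2,4},{3}}
4 equivalence class(es) (converged in 2)
class of 0: {0}; class of 3: {3}

Answer: NOT BISIMILAR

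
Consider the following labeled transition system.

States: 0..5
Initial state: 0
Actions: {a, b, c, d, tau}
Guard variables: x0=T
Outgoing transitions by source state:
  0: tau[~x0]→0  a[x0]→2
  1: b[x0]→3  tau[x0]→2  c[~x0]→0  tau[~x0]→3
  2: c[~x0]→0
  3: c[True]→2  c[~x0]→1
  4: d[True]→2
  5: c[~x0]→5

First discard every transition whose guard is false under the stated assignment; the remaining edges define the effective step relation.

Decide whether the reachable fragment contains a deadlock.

R = {0,2}
  0: a→2  [1 exit(s)]
  2: ∅  [no exit]
trace reaching 2: a

Answer: DEADLOCK at state 2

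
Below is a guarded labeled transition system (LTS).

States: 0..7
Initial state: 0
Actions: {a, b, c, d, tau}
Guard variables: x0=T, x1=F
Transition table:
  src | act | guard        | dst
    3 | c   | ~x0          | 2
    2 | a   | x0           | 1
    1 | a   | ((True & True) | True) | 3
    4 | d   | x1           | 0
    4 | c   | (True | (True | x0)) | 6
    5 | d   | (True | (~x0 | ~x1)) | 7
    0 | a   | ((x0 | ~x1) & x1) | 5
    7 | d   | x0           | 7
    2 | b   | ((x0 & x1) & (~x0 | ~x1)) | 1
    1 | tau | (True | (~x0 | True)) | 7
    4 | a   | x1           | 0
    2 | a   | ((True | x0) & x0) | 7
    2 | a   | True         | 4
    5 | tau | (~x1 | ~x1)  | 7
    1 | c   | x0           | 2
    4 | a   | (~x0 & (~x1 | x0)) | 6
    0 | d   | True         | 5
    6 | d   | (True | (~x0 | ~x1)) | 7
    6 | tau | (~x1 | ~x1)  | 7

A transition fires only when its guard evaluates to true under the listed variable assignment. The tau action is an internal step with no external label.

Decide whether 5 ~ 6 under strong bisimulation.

Refine partition for ~:
  P[0] = {{0,1,2,3,4,5,6,7}}
  P[1] = {{0,7},{1},{2},{3},{4},{5,6}}
  P[2] = {{0},{1},{2},{3},{4},{5,6},{7}}
Fixed point at round 3; 7 class(es).
5∈{5,6}, 6∈{5,6}

Answer: BISIMILAR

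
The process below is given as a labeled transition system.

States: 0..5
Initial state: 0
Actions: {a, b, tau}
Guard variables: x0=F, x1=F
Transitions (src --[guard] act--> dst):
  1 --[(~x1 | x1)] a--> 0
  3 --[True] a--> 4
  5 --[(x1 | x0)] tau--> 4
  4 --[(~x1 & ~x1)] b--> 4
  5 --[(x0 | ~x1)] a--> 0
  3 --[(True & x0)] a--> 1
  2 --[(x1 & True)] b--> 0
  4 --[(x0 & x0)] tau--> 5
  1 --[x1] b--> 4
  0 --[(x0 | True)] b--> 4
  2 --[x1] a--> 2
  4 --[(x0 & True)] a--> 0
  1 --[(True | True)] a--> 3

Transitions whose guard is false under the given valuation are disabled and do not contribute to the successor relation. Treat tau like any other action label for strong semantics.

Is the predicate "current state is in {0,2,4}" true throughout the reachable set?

Answer: INVARIANT HOLDS

Working:
Safe = {0,2,4}
Reachable = {0,4}
  0: safe
  4: safe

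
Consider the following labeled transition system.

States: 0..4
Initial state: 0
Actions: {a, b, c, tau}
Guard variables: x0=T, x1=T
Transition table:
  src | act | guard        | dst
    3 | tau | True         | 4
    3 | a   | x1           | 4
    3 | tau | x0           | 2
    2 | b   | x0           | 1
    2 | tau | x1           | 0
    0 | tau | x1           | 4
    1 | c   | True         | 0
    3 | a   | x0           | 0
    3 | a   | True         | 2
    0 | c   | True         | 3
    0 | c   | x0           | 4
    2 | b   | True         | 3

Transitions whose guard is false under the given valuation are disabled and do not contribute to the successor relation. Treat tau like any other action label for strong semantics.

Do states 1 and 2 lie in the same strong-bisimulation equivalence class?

Compute ~ classes (split until stable):
  π0 = {{0,1,2,3,4}}
  π1 = {{0},{1},{2},{3},{4}}
5 equivalence class(es) (converged in 2)
class of 1: {1}; class of 2: {2}

Answer: NOT BISIMILAR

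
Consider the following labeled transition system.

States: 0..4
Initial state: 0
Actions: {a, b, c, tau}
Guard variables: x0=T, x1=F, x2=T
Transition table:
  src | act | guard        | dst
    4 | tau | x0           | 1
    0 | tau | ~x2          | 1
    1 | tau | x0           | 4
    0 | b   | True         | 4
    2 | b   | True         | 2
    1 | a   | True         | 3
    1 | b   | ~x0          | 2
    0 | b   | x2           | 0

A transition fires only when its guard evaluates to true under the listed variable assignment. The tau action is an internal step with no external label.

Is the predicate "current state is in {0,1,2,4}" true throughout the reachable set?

Answer: INVARIANT VIOLATED at state 3

Trace:
Allowed set {0,1,2,4}
R = {0,1,3,4}
  0: ✓
  1: ✓
  3: ✗ unsafe
  4: ✓
witness against invariant: b·tau·a → 3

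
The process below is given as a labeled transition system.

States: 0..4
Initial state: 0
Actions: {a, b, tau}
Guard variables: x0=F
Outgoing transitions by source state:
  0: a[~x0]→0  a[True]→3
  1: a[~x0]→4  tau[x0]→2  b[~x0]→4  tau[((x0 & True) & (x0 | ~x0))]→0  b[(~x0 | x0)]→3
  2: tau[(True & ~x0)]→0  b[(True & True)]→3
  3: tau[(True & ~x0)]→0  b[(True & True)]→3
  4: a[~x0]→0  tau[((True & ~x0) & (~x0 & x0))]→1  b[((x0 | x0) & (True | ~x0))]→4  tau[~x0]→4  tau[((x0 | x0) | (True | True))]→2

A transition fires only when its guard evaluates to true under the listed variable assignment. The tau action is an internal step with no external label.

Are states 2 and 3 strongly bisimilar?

Compute ~ classes (split until stable):
  P[0] = {{0,1,2,3,4}}
  P[1] = {{0},{1},{2,3},{4}}
4 equivalence class(es) (converged in 2)
2∈{2,3}, 3∈{2,3}

Answer: BISIMILAR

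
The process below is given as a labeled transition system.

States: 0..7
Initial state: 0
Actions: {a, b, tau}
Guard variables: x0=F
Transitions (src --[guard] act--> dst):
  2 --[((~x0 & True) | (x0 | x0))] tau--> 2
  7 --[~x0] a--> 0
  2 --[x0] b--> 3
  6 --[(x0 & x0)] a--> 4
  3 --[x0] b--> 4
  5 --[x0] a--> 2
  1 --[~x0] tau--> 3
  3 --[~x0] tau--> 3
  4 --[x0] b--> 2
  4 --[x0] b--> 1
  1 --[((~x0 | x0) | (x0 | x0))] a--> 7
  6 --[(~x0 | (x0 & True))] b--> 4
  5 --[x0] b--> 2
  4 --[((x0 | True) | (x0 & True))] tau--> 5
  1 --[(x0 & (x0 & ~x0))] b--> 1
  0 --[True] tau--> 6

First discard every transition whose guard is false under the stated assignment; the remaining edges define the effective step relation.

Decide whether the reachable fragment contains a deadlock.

Answer: DEADLOCK at state 5

Working:
Reachable = {0,4,5,6}
  0: tau→6  [1 out]
  4: tau→5  [1 out]
  5: ∅  [deadlock]
  6: b→4  [1 out]
Path to 5: tau·b·tau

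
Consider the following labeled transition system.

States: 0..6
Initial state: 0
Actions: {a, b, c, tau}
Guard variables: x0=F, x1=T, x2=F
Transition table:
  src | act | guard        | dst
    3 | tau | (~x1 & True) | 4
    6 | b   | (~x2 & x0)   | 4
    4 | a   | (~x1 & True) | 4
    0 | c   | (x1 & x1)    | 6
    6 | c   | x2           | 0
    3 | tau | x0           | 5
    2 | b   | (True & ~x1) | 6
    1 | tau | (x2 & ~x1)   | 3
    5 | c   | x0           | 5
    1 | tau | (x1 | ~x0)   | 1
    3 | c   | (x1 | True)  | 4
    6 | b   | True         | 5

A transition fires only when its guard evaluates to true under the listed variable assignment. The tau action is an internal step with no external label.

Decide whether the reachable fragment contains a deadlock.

Answer: DEADLOCK at state 5

Analysis:
Reachable = {0,5,6}
  0: c→6  [deg 1]
  5: ∅  [STUCK]
  6: b→5  [deg 1]
witness 5: c·b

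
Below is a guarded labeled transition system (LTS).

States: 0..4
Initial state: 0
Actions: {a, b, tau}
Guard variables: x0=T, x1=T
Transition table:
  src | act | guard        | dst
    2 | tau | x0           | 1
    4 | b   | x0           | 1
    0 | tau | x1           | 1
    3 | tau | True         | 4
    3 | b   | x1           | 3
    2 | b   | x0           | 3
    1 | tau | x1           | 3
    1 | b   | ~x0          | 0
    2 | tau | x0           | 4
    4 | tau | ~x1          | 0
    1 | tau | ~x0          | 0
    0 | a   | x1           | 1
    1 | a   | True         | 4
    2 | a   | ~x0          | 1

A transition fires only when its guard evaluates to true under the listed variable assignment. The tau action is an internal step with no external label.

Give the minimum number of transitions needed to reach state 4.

Breadth-first toward 4:
  Layer 0: {0}
  Layer 1: {1}
  Layer 2: {3,4}
4 enters at depth 2; path a·a

Answer: 2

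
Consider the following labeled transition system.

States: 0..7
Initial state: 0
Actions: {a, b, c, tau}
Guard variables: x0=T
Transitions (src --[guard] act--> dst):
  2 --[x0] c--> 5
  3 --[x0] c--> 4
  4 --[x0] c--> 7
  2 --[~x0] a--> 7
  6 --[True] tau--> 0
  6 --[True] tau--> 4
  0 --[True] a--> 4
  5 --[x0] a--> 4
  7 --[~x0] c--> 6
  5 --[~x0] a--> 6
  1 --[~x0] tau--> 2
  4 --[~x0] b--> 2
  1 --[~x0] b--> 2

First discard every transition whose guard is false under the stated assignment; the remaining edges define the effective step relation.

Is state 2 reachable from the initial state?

7 transition(s) survive guard evaluation.
L0 = {0}
L1 = {4}  cumulative {0,4}
L2 = {7}  cumulative {0,4,7}
R = {0,4,7}

Answer: UNREACHABLE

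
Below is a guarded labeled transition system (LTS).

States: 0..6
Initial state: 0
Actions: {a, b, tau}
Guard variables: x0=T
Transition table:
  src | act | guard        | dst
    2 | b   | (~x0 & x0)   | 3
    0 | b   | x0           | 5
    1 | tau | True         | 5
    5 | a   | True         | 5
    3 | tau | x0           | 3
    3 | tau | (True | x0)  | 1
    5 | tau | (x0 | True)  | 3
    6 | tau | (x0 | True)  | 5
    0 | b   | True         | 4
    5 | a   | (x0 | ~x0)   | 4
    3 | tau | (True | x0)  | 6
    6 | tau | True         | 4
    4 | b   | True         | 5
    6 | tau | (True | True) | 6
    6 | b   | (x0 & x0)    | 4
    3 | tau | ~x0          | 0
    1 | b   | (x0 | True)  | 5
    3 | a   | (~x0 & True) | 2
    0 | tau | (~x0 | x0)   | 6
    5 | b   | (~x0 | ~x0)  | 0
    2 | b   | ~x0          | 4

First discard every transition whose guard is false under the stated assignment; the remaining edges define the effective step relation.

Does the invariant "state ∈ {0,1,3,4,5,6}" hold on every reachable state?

Allowed set {0,1,3,4,5,6}
R = {0,1,3,4,5,6}
  0: safe
  1: safe
  3: safe
  4: safe
  5: safe
  6: safe

Answer: INVARIANT HOLDS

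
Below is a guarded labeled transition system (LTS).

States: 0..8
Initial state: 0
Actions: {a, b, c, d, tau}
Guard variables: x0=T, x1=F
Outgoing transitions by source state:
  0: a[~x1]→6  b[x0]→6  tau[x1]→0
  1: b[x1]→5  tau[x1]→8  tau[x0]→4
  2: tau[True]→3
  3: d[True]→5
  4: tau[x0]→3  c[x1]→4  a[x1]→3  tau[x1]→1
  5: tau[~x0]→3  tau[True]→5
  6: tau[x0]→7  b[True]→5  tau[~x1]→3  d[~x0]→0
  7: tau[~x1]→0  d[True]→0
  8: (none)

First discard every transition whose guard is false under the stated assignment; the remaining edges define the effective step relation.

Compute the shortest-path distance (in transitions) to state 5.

Answer: 2

Working:
BFS to 5:
  L0 = {0}
  L1 = {6}
  L2 = {3,5,7}
first hit 5 at d=2 via a·b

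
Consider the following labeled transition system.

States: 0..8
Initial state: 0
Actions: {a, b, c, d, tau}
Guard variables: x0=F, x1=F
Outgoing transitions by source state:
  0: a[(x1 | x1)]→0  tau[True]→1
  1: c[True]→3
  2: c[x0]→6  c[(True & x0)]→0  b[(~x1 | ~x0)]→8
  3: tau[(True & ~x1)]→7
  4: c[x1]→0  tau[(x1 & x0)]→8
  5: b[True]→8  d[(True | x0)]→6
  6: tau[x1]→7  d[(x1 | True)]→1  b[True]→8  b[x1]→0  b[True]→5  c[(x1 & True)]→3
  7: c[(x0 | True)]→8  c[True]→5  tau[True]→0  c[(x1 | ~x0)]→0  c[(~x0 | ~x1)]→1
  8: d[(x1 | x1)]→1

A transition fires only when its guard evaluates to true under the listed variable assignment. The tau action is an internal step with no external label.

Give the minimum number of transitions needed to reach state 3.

BFS to 3:
  Layer 0: {0}
  Layer 1: {1}
  Layer 2: {3}
depth(3)=2, e.g. tau·c

Answer: 2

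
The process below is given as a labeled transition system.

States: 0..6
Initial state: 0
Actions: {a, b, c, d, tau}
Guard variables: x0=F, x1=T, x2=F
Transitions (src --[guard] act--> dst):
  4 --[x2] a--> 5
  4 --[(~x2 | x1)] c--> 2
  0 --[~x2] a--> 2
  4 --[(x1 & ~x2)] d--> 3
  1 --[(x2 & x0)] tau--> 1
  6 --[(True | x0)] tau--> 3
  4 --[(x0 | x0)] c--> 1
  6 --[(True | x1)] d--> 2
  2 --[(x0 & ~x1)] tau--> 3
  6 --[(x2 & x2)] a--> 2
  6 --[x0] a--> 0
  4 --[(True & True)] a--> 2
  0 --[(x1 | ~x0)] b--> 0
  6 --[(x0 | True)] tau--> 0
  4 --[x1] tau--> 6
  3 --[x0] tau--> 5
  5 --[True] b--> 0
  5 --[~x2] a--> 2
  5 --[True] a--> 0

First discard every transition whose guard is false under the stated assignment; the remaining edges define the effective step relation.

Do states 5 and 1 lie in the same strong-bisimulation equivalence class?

Refine partition for ~:
  π0 = {{0,1,2,3,4,5,6}}
  π1 = {{0,5},{1,2,3},{4},{6}}
  π2 = {{0},{1,2,3},{4},{5},{6}}
stable after 3 split(s): 5 block(s)
[5]={5}  [1]={1,2,3}

Answer: NOT BISIMILAR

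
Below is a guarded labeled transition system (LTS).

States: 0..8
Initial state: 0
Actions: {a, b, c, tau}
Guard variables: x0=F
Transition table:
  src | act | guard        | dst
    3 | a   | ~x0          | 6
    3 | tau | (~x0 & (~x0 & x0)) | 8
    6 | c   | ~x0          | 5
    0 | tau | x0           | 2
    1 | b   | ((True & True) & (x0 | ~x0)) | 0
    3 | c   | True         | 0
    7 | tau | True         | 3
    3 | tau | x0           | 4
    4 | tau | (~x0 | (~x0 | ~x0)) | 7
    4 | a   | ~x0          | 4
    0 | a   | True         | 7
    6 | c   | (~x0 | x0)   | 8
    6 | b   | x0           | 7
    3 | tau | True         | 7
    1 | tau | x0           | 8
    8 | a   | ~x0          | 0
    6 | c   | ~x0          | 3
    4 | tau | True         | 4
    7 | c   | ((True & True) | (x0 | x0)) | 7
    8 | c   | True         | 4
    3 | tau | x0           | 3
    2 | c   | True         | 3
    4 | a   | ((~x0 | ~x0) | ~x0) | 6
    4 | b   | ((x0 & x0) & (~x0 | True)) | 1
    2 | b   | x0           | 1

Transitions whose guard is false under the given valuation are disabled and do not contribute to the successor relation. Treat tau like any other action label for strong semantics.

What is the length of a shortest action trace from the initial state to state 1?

Answer: UNREACHABLE

Trace:
Layered search for 1:
  Layer 0: {0}
  Layer 1: {7}
  Layer 2: {3}
  Layer 3: {6}
  Layer 4: {5,8}
  Layer 5: {4}
1 never appears.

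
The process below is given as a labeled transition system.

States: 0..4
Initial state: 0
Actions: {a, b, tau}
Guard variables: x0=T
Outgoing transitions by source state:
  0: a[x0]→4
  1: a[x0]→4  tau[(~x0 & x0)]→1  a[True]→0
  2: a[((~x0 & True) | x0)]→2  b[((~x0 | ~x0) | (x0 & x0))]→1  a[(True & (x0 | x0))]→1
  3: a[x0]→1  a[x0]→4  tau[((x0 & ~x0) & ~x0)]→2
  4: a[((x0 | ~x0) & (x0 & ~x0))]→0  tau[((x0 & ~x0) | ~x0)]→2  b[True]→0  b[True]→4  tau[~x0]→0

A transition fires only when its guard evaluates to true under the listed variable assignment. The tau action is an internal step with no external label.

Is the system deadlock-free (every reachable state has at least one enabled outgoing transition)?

Reachable = {0,4}
  0: a→4  [1 out]
  4: b→0  b→4  [2 out]

Answer: DEADLOCK-FREE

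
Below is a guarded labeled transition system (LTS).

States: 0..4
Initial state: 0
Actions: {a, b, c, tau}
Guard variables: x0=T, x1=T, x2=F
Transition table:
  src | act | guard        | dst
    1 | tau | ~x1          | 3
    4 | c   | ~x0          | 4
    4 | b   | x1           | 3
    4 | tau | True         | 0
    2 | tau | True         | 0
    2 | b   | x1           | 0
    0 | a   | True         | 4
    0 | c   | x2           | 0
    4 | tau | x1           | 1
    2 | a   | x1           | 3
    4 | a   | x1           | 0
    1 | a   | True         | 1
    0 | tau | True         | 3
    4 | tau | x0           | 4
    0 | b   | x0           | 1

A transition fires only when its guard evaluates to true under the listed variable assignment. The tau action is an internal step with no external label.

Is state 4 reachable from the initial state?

Answer: REACHABLE

Trace:
After dropping false guards: 12 live edges.
depth 0: {0}
depth 1: {1,3,4}  now seen {0,1,3,4}
R = {0,1,3,4}
witness 4: a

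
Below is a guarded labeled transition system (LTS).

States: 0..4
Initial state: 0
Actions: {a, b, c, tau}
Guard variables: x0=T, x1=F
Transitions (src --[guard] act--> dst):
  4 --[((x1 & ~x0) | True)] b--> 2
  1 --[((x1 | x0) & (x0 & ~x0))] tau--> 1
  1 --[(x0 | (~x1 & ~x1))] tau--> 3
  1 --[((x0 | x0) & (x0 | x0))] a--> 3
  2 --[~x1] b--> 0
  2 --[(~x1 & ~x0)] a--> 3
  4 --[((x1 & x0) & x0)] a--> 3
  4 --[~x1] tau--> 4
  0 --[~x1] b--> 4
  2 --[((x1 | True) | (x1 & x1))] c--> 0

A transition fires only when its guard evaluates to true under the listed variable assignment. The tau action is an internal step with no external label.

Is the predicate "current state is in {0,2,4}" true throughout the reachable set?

Allowed set {0,2,4}
Reachable = {0,2,4}
  0: ✓
  2: ✓
  4: ✓

Answer: INVARIANT HOLDS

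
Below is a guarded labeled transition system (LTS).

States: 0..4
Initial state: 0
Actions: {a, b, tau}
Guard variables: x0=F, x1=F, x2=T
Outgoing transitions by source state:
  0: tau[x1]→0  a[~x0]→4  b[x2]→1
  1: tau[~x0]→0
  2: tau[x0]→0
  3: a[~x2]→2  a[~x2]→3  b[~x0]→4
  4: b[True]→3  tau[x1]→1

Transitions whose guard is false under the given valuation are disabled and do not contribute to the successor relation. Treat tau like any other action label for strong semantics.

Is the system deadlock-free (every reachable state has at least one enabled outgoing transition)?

R = {0,1,3,4}
  0: a→4  b→1  [deg 2]
  1: tau→0  [deg 1]
  3: b→4  [deg 1]
  4: b→3  [deg 1]

Answer: DEADLOCK-FREE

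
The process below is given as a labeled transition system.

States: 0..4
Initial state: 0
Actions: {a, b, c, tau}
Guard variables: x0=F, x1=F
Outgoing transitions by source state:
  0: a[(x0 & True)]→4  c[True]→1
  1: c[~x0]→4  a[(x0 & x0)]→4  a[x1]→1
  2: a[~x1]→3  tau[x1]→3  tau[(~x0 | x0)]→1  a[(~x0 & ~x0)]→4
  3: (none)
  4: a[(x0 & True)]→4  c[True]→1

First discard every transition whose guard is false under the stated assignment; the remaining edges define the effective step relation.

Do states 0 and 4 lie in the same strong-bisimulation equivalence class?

Refine partition for ~:
  round 0: {{0,1,2,3,4}}
  round 1: {{0,1,4},{2},{3}}
3 equivalence class(es) (converged in 2)
[0]={0,1,4}  [4]={0,1,4}

Answer: BISIMILAR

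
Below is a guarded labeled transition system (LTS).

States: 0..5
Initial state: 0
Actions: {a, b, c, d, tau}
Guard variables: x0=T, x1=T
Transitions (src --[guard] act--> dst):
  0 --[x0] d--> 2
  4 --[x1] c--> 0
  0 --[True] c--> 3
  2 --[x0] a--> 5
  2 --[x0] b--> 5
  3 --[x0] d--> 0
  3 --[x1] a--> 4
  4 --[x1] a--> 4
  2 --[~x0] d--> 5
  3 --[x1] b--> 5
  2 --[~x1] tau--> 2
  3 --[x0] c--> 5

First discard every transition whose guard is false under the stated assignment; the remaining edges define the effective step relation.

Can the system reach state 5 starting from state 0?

Answer: REACHABLE

Working:
10 transition(s) survive guard evaluation.
depth 0: {0}
depth 1: {2,3}  total {0,2,3}
depth 2: {4,5}  total {0,2,3,4,5}
Reach set: {0,2,3,4,5}
witness 5: d·a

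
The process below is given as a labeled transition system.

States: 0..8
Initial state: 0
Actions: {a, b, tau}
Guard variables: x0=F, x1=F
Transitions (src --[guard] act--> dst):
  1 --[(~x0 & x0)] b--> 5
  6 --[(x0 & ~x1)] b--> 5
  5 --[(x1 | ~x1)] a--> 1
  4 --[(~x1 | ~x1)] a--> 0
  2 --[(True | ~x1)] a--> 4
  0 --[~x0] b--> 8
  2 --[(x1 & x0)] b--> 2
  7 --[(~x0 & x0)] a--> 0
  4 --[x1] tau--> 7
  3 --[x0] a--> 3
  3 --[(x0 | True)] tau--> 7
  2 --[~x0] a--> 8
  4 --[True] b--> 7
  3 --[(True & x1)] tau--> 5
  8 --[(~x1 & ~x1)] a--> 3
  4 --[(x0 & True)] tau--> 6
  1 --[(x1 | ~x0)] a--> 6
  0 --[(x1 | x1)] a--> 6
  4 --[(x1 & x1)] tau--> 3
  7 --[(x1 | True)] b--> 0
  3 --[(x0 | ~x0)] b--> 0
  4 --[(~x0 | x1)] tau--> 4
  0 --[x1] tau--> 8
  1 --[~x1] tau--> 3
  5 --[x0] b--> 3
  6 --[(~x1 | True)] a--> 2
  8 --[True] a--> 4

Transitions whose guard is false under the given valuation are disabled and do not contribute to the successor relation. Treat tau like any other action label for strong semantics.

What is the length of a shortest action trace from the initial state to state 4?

Answer: 2

Working:
Layered search for 4:
  L0 = {0}
  L1 = {8}
  L2 = {3,4}
4 enters at depth 2; path b·a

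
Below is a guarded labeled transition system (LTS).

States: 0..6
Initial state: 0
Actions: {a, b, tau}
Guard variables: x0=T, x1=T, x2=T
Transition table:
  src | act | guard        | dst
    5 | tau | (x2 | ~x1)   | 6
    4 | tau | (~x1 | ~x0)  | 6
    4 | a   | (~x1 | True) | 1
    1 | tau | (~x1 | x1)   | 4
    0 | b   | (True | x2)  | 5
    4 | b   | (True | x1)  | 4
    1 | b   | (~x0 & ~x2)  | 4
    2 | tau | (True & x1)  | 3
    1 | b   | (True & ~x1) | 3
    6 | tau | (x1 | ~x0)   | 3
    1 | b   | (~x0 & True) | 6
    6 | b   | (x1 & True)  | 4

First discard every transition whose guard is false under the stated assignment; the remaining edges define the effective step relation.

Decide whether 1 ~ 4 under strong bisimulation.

Refine partition for ~:
  round 0: {{0,1,2,3,4,5,6}}
  round 1: {{0},{1,2,5},{3},{4},{6}}
  round 2: {{0},{1},{2},{3},{4},{5},{6}}
stable after 3 split(s): 7 block(s)
[1]={1}  [4]={4}

Answer: NOT BISIMILAR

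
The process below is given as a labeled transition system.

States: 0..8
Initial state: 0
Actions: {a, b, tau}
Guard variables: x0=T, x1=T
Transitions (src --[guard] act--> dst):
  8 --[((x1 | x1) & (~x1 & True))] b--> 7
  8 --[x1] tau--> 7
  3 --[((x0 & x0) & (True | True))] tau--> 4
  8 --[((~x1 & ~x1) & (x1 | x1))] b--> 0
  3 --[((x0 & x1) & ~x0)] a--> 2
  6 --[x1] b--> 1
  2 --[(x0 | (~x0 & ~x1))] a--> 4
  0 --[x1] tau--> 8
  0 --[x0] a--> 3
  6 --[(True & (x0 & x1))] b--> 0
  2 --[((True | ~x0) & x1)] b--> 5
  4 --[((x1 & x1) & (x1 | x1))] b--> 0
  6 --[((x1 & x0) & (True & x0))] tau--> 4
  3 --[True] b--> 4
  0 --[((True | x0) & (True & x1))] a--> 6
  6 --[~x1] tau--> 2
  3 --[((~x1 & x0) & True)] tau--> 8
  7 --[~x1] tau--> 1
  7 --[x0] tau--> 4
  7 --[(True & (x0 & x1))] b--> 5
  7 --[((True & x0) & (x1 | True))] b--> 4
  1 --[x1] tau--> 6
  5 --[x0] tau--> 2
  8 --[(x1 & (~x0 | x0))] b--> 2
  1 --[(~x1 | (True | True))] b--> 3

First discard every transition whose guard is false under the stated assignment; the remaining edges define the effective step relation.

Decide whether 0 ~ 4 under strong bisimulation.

Answer: NOT BISIMILAR

Analysis:
Compute ~ classes (split until stable):
  π0 = {{0,1,2,3,4,5,6,7,8}}
  π1 = {{0},{1,3,6,7,8},{2},{4},{5}}
  π2 = {{0},{1},{2},{3},{4},{5},{6},{7},{8}}
9 equivalence class(es) (converged in 3)
0∈{0}, 4∈{4}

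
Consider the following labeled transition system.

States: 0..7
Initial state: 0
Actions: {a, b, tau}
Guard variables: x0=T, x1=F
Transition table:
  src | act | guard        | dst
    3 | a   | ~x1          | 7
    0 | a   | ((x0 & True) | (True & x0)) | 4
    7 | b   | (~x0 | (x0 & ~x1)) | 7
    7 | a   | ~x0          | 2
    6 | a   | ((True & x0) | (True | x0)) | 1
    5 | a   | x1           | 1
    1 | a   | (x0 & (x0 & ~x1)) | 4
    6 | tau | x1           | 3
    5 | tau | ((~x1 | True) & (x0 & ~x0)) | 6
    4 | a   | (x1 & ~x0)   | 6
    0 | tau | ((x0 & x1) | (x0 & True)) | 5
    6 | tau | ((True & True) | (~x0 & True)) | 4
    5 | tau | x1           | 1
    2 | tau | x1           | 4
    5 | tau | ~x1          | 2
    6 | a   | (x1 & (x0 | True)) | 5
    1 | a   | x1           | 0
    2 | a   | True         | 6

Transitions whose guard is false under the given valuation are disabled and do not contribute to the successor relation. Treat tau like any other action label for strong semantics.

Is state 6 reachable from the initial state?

Answer: REACHABLE

Analysis:
Guard filter leaves 9 enabled edge(s).
Layer 0: {0}
Layer 1: {4,5}  cumulative {0,4,5}
Layer 2: {2}  cumulative {0,2,4,5}
Layer 3: {6}  cumulative {0,2,4,5,6}
Layer 4: {1}  cumulative {0,1,2,4,5,6}
R = {0,1,2,4,5,6}
witness 6: tau·tau·a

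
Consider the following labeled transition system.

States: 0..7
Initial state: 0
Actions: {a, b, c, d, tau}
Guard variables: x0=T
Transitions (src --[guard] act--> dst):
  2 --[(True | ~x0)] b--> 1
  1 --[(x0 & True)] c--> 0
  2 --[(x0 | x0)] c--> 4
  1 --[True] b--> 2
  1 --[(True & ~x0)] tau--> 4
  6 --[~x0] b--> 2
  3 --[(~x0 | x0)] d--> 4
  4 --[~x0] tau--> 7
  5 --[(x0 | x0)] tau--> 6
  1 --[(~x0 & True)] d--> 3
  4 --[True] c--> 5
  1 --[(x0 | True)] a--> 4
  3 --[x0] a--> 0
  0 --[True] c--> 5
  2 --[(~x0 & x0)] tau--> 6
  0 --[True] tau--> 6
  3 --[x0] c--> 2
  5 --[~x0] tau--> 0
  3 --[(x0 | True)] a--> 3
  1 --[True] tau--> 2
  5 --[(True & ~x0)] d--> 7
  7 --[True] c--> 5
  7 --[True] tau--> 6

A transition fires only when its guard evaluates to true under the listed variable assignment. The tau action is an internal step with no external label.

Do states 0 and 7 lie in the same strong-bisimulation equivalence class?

Bisimulation quotient by refinement:
  round 0: {{0,1,2,3,4,5,6,7}}
  round 1: {{0,7},{1},{2},{3},{4},{5},{6}}
stable after 2 split(s): 7 block(s)
0∈{0,7}, 7∈{0,7}

Answer: BISIMILAR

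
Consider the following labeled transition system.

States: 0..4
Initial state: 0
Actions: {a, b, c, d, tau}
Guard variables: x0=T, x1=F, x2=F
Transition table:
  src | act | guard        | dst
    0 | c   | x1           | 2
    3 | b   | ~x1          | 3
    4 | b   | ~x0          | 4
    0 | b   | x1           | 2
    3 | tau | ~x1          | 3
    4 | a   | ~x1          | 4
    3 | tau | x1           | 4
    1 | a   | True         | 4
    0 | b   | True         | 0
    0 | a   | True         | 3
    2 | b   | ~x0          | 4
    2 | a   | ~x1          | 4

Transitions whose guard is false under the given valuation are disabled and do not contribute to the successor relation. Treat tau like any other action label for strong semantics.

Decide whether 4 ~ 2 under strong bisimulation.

Bisimulation quotient by refinement:
  P[0] = {{0,1,2,3,4}}
  P[1] = {{0},{1,2,4},{3}}
Fixed point at round 2; 3 class(es).
[4]={1,2,4}  [2]={1,2,4}

Answer: BISIMILAR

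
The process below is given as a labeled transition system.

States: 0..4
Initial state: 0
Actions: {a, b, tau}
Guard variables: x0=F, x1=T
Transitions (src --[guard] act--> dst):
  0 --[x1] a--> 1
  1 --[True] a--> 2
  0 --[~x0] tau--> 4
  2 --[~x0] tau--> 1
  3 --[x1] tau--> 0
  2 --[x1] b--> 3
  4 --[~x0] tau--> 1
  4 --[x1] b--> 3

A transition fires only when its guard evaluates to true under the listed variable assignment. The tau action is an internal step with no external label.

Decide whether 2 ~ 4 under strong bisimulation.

Bisimulation quotient by refinement:
  P[0] = {{0,1,2,3,4}}
  P[1] = {{0},{1},{2,4},{3}}
Fixed point at round 2; 4 class(es).
class of 2: {2,4}; class of 4: {2,4}

Answer: BISIMILAR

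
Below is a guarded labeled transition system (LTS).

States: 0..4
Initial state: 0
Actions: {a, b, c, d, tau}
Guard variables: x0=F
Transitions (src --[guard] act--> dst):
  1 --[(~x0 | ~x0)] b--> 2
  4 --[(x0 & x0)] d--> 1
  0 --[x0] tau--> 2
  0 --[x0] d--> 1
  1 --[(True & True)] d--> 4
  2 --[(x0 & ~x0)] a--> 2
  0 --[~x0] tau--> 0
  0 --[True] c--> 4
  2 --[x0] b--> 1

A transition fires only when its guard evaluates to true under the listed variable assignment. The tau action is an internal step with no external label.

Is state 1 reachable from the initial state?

Answer: UNREACHABLE

Analysis:
4 transition(s) survive guard evaluation.
L0 = {0}
L1 = {4}  cumulative {0,4}
Reachable = {0,4}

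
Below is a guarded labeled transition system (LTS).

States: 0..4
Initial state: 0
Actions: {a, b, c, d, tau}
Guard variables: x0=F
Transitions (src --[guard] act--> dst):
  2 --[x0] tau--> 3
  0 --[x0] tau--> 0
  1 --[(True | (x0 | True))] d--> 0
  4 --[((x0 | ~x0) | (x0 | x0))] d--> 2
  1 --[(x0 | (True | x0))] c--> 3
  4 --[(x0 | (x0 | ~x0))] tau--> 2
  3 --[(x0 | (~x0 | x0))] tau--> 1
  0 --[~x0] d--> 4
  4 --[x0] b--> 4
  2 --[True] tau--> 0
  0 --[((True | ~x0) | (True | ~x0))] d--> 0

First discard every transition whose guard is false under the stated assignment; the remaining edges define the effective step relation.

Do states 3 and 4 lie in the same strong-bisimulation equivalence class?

Compute ~ classes (split until stable):
  round 0: {{0,1,2,3,4}}
  round 1: {{0},{1},{2,3},{4}}
  round 2: {{0},{1},{2},{3},{4}}
Fixed point at round 3; 5 class(es).
class of 3: {3}; class of 4: {4}

Answer: NOT BISIMILAR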